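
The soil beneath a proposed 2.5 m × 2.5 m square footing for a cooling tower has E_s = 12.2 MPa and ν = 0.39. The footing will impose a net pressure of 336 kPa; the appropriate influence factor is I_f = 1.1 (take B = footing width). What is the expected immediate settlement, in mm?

S_e ≈ 64.2 mm

Immediate (elastic) settlement: S_e = q·B·(1−ν²)/E_s · I_f.
E_s = 12.2 MPa = 12200 kPa.
S_e = 336 × 2.5 × (1 − 0.39²) / 12200 × 1.1
    = 336 × 2.5 × 0.8479 / 12200 × 1.1
    = 0.06422 m = 64.22 mm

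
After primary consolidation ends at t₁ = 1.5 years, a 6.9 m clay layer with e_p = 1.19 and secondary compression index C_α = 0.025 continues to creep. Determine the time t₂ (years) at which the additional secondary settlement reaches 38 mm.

S_s = C_α·H/(1+e_p)·log₁₀(t₂/t₁) ⇒ log₁₀(t₂/t₁) = S_s·(1+e_p)/(C_α·H).
log₁₀(t₂/t₁) = 0.038 × (1+1.19) / (0.025×6.9) = 0.4824
t₂ = t₁ × 10^0.4824 = 1.5 × 3.037 = 4.555 years

t₂ ≈ 4.56 years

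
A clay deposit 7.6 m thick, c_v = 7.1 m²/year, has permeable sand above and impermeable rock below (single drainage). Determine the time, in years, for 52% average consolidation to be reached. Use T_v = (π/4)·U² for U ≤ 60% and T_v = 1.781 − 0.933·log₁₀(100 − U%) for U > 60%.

t ≈ 1.73 years

Drainage path length: H_d = H = 7.6 m (single drainage).
U ≤ 60%: T_v = (π/4)·U² = (π/4)×0.52² = 0.21237.
t = T_v·H_d²/c_v = 0.21237×7.6²/7.1 = 1.728 years.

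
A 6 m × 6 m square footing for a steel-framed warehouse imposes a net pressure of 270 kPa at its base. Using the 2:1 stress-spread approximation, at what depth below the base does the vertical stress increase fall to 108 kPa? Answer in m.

z ≈ 3.49 m

2:1 spreading — at depth z the loaded area has grown by z in each plan dimension:
qB²/(B+z)² = Δσ_z ⇒ z = B(√(q/Δσ_z) − 1) = 6×(√(270/108) − 1) = 3.487 m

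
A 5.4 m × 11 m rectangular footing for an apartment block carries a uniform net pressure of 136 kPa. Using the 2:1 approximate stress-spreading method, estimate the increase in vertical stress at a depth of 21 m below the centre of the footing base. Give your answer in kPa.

Δσ_z ≈ 9.56 kPa

By the 2:1 method the load spreads at 1 horizontal : 2 vertical, so at depth z the loaded area has grown by z in each plan dimension:
Δσ = qBL/((B+z)(L+z)) = 136×5.4×11/((5.4+21)(11+21)) = 9.5625 kPa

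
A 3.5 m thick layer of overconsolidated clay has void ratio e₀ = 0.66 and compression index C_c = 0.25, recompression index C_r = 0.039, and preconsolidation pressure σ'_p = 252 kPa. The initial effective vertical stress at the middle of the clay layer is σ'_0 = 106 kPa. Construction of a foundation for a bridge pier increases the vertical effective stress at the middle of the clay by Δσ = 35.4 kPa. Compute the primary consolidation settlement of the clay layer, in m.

Final effective stress: σ'_f = 106 + 35.4 = 141.4 kPa.
σ'_f = 141.4 ≤ σ'_p = 252 kPa, so the clay remains overconsolidated and only the recompression index applies:
S_c = C_r·H/(1+e₀)·log₁₀(σ'_f/σ'_0) = 0.039×3.5/1.66×log₁₀(141.4/106)
    = 0.082228 × 0.12514 = 0.01029 m

S_c ≈ 0.0103 m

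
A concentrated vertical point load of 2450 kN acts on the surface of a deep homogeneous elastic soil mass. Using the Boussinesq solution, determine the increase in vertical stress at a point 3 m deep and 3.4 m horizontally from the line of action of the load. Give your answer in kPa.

Boussinesq vertical stress below a point load on an elastic half-space:
Δσ_z = 3P/(2πz²) · [1 + (r/z)²]^(−5/2)
r/z = 3.4/3 = 1.1333; [1+(r/z)²]^(−5/2) = 0.12678.
Δσ_z = 3×2450/(2π×3²) × 0.12678 = 129.98 × 0.12678 = 16.48 kPa

Δσ_z ≈ 16.5 kPa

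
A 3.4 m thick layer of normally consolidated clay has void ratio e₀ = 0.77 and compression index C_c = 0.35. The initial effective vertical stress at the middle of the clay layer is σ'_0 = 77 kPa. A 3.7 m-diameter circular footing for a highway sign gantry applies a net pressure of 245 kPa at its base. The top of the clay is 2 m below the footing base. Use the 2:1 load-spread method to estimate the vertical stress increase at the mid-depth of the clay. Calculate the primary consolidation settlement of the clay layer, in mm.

S_c ≈ 171 mm

Mid-depth of clay below the footing base: z = 2 + 3.4/2 = 3.7 m.
Stress increase at mid-clay by the 2:1 spreading method:
Δσ ≈ qD²/(D+z)² = 245×3.7²/(3.7+3.7)² = 61.25 kPa
Final effective stress: σ'_f = σ'_0 + Δσ = 77 + 61.25 = 138.25 kPa.
Normally consolidated clay, so the full stress increment lies on the virgin compression line:
S_c = C_c·H/(1+e₀)·log₁₀(σ'_f/σ'_0) = 0.35×3.4/(1+0.77)×log₁₀(138.25/77)
    = 0.67232 × 0.25417 = 0.1709 m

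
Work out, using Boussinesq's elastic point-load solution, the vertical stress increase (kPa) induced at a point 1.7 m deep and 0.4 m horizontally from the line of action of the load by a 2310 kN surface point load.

Δσ_z ≈ 334 kPa

Boussinesq vertical stress below a point load on an elastic half-space:
Δσ_z = 3P/(2πz²) · [1 + (r/z)²]^(−5/2)
r/z = 0.4/1.7 = 0.23529; [1+(r/z)²]^(−5/2) = 0.87397.
Δσ_z = 3×2310/(2π×1.7²) × 0.87397 = 381.64 × 0.87397 = 333.5 kPa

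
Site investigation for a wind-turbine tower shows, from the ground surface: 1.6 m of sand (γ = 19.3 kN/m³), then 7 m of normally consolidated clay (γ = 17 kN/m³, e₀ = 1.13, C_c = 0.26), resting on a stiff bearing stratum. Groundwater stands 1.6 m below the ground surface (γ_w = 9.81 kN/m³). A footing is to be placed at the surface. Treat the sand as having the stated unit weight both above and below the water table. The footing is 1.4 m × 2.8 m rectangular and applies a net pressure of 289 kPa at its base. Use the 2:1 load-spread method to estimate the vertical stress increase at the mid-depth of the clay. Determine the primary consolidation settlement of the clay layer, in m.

S_c ≈ 0.123 m

Mid-depth of clay below the ground surface: z = 1.6 + 7/2 = 5.1 m.
Total vertical stress at mid-clay: σ_v = 19.3×1.6 + 17×3.5 = 90.38 kPa.
Pore pressure: u = 9.81×(5.1 − 1.6) = 34.335 kPa.
Initial effective stress: σ'_0 = σ_v − u = 90.38 − 34.335 = 56.045 kPa.
Stress increase at mid-clay by the 2:1 spreading method:
Δσ = qBL/((B+z)(L+z)) = 289×1.4×2.8/((1.4+5.1)(2.8+5.1)) = 22.062 kPa
Final effective stress: σ'_f = σ'_0 + Δσ = 56.045 + 22.062 = 78.107 kPa.
Normally consolidated clay, so the full stress increment lies on the virgin compression line:
S_c = C_c·H/(1+e₀)·log₁₀(σ'_f/σ'_0) = 0.26×7/(1+1.13)×log₁₀(78.107/56.045)
    = 0.85446 × 0.14415 = 0.1232 m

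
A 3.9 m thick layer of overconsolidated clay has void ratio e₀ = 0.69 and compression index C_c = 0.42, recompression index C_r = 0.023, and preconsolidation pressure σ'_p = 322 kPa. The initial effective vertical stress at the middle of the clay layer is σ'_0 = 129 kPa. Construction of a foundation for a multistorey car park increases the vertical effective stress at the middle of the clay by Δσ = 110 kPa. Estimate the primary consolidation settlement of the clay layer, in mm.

S_c ≈ 14.2 mm

Final effective stress: σ'_f = 129 + 110 = 239 kPa.
σ'_f = 239 ≤ σ'_p = 322 kPa, so the clay remains overconsolidated and only the recompression index applies:
S_c = C_r·H/(1+e₀)·log₁₀(σ'_f/σ'_0) = 0.023×3.9/1.69×log₁₀(239/129)
    = 0.053077 × 0.26781 = 0.01421 m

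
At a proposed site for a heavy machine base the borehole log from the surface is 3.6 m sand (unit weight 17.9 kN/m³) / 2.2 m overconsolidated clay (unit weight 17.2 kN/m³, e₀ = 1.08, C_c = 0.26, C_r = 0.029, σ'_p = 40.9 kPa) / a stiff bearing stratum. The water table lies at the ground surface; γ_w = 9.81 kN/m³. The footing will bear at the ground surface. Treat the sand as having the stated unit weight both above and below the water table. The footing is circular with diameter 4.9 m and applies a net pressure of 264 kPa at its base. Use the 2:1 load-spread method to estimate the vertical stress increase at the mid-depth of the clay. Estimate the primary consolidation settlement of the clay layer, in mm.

Mid-depth of clay below the ground surface: z = 3.6 + 2.2/2 = 4.7 m.
Total vertical stress at mid-clay: σ_v = 17.9×3.6 + 17.2×1.1 = 83.36 kPa.
Pore pressure: u = 9.81×(4.7 − 0) = 46.107 kPa.
Initial effective stress: σ'_0 = σ_v − u = 83.36 − 46.107 = 37.253 kPa.
Stress increase at mid-clay by the 2:1 spreading method:
Δσ ≈ qD²/(D+z)² = 264×4.9²/(4.9+4.7)² = 68.779 kPa
Final effective stress: σ'_f = 37.253 + 68.779 = 106.03 kPa.
σ'_f = 106.03 > σ'_p = 40.9 kPa, so the stress path crosses the preconsolidation pressure — recompression up to σ'_p, then virgin compression beyond:
S_c = H/(1+e₀)·[C_r·log₁₀(σ'_p/σ'_0) + C_c·log₁₀(σ'_f/σ'_p)]
    = 2.2/2.08 × [0.029×log₁₀(40.9/37.253) + 0.26×log₁₀(106.03/40.9)]
    = 1.0577 × [0.0011763 + 0.10756] = 0.115 m

S_c ≈ 115 mm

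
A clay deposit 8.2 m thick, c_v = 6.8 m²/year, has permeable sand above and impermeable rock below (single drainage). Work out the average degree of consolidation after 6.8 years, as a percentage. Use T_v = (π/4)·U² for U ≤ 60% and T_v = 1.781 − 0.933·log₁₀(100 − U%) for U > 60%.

Drainage path length: H_d = H = 8.2 m (single drainage).
T_v = c_v·t/H_d² = 6.8×6.8/8.2² = 0.68769.
T_v = 0.68769 corresponds to the U > 60% branch:
U = 1 − 10^((1.781 − T_v)/0.933)/100 = 0.8515

U ≈ 85.1 %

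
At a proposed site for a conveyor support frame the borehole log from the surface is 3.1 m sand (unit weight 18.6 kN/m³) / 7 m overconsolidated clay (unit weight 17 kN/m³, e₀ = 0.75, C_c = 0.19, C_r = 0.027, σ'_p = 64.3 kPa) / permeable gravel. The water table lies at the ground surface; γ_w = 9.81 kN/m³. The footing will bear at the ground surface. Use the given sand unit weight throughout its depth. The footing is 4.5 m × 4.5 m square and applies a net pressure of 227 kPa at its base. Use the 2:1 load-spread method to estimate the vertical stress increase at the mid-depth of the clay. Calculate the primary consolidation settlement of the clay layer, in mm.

Mid-depth of clay below the ground surface: z = 3.1 + 7/2 = 6.6 m.
Total vertical stress at mid-clay: σ_v = 18.6×3.1 + 17×3.5 = 117.16 kPa.
Pore pressure: u = 9.81×(6.6 − 0) = 64.746 kPa.
Initial effective stress: σ'_0 = σ_v − u = 117.16 − 64.746 = 52.414 kPa.
Stress increase at mid-clay by the 2:1 spreading method:
Δσ = qBL/((B+z)(L+z)) = 227×4.5×4.5/((4.5+6.6)(4.5+6.6)) = 37.308 kPa
Final effective stress: σ'_f = 52.414 + 37.308 = 89.722 kPa.
σ'_f = 89.722 > σ'_p = 64.3 kPa, so the stress path crosses the preconsolidation pressure — recompression up to σ'_p, then virgin compression beyond:
S_c = H/(1+e₀)·[C_r·log₁₀(σ'_p/σ'_0) + C_c·log₁₀(σ'_f/σ'_p)]
    = 7/1.75 × [0.027×log₁₀(64.3/52.414) + 0.19×log₁₀(89.722/64.3)]
    = 4 × [0.0023966 + 0.027491] = 0.1196 m

S_c ≈ 120 mm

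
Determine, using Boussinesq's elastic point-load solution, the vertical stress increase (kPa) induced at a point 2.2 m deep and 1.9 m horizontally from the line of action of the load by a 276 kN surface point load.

Δσ_z ≈ 6.76 kPa

Boussinesq vertical stress below a point load on an elastic half-space:
Δσ_z = 3P/(2πz²) · [1 + (r/z)²]^(−5/2)
r/z = 1.9/2.2 = 0.86364; [1+(r/z)²]^(−5/2) = 0.2483.
Δσ_z = 3×276/(2π×2.2²) × 0.2483 = 27.227 × 0.2483 = 6.76 kPa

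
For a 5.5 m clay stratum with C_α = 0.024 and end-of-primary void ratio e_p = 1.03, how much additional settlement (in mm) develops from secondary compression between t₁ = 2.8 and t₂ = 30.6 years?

Secondary compression: S_s = C_α·H/(1+e_p)·log₁₀(t₂/t₁)
S_s = 0.024×5.5/(1+1.03)×log₁₀(30.6/2.8)
    = 0.06502 × 1.039 = 0.06753 m

S_s ≈ 67.5 mm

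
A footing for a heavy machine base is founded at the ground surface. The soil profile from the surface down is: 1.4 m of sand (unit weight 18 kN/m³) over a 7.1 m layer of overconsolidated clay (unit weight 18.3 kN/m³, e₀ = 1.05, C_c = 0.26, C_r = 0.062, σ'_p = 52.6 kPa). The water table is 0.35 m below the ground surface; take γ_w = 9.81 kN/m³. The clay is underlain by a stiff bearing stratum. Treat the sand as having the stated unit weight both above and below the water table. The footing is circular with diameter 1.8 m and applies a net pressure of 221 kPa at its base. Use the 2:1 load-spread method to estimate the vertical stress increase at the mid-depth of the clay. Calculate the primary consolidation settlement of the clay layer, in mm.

S_c ≈ 70.8 mm

Mid-depth of clay below the ground surface: z = 1.4 + 7.1/2 = 4.95 m.
Total vertical stress at mid-clay: σ_v = 18×1.4 + 18.3×3.55 = 90.165 kPa.
Pore pressure: u = 9.81×(4.95 − 0.35) = 45.126 kPa.
Initial effective stress: σ'_0 = σ_v − u = 90.165 − 45.126 = 45.039 kPa.
Stress increase at mid-clay by the 2:1 spreading method:
Δσ ≈ qD²/(D+z)² = 221×1.8²/(1.8+4.95)² = 15.716 kPa
Final effective stress: σ'_f = 45.039 + 15.716 = 60.755 kPa.
σ'_f = 60.755 > σ'_p = 52.6 kPa, so the stress path crosses the preconsolidation pressure — recompression up to σ'_p, then virgin compression beyond:
S_c = H/(1+e₀)·[C_r·log₁₀(σ'_p/σ'_0) + C_c·log₁₀(σ'_f/σ'_p)]
    = 7.1/2.05 × [0.062×log₁₀(52.6/45.039) + 0.26×log₁₀(60.755/52.6)]
    = 3.4634 × [0.0041786 + 0.016275] = 0.07084 m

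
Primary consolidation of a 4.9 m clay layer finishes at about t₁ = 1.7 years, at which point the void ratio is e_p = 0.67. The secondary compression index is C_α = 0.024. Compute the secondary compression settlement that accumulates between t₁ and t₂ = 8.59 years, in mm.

Secondary compression: S_s = C_α·H/(1+e_p)·log₁₀(t₂/t₁)
S_s = 0.024×4.9/(1+0.67)×log₁₀(8.59/1.7)
    = 0.07042 × 0.7035 = 0.04954 m

S_s ≈ 49.5 mm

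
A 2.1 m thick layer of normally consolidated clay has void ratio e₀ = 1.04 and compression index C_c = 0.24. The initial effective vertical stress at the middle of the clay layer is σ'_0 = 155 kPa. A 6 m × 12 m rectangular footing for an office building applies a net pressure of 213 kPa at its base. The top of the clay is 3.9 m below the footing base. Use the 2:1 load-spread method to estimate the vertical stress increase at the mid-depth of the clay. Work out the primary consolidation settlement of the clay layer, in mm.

S_c ≈ 45.8 mm

Mid-depth of clay below the footing base: z = 3.9 + 2.1/2 = 4.95 m.
Stress increase at mid-clay by the 2:1 spreading method:
Δσ = qBL/((B+z)(L+z)) = 213×6×12/((6+4.95)(12+4.95)) = 82.628 kPa
Final effective stress: σ'_f = σ'_0 + Δσ = 155 + 82.628 = 237.63 kPa.
Normally consolidated clay, so the full stress increment lies on the virgin compression line:
S_c = C_c·H/(1+e₀)·log₁₀(σ'_f/σ'_0) = 0.24×2.1/(1+1.04)×log₁₀(237.63/155)
    = 0.24706 × 0.18557 = 0.04585 m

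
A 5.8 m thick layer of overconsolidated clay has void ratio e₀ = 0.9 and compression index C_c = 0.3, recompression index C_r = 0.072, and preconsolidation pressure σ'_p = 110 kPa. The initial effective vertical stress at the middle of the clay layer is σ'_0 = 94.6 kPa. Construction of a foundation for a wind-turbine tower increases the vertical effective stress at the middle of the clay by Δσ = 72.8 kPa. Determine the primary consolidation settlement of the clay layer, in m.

S_c ≈ 0.181 m

Final effective stress: σ'_f = 94.6 + 72.8 = 167.4 kPa.
σ'_f = 167.4 > σ'_p = 110 kPa, so the stress path crosses the preconsolidation pressure — recompression up to σ'_p, then virgin compression beyond:
S_c = H/(1+e₀)·[C_r·log₁₀(σ'_p/σ'_0) + C_c·log₁₀(σ'_f/σ'_p)]
    = 5.8/1.9 × [0.072×log₁₀(110/94.6) + 0.3×log₁₀(167.4/110)]
    = 3.0526 × [0.0047161 + 0.054709] = 0.1814 m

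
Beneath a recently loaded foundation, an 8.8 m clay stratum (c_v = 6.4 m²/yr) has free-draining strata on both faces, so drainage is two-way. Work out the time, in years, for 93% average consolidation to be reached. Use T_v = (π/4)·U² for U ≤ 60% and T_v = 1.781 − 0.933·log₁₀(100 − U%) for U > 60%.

Drainage path length: H_d = H/2 = 4.4 m (double drainage).
U > 60%: T_v = 1.781 − 0.933·log₁₀(100 − 93) = 0.99252.
t = T_v·H_d²/c_v = 0.99252×4.4²/6.4 = 3.002 years.

t ≈ 3 years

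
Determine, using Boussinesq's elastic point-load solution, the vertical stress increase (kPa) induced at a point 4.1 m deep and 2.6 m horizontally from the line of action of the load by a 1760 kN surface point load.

Δσ_z ≈ 21.5 kPa

Boussinesq vertical stress below a point load on an elastic half-space:
Δσ_z = 3P/(2πz²) · [1 + (r/z)²]^(−5/2)
r/z = 2.6/4.1 = 0.63415; [1+(r/z)²]^(−5/2) = 0.42956.
Δσ_z = 3×1760/(2π×4.1²) × 0.42956 = 49.99 × 0.42956 = 21.47 kPa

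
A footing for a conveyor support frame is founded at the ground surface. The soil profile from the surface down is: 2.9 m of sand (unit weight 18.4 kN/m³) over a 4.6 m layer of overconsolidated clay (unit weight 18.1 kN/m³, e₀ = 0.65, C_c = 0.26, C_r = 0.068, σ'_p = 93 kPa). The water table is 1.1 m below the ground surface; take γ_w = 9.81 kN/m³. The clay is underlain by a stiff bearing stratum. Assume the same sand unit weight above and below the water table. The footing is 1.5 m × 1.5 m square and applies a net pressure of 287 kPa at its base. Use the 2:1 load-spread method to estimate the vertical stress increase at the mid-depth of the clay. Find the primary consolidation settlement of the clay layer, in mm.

S_c ≈ 19.2 mm

Mid-depth of clay below the ground surface: z = 2.9 + 4.6/2 = 5.2 m.
Total vertical stress at mid-clay: σ_v = 18.4×2.9 + 18.1×2.3 = 94.99 kPa.
Pore pressure: u = 9.81×(5.2 − 1.1) = 40.221 kPa.
Initial effective stress: σ'_0 = σ_v − u = 94.99 − 40.221 = 54.769 kPa.
Stress increase at mid-clay by the 2:1 spreading method:
Δσ = qBL/((B+z)(L+z)) = 287×1.5×1.5/((1.5+5.2)(1.5+5.2)) = 14.385 kPa
Final effective stress: σ'_f = 54.769 + 14.385 = 69.154 kPa.
σ'_f = 69.154 ≤ σ'_p = 93 kPa, so the clay remains overconsolidated and only the recompression index applies:
S_c = C_r·H/(1+e₀)·log₁₀(σ'_f/σ'_0) = 0.068×4.6/1.65×log₁₀(69.154/54.769)
    = 0.18958 × 0.10128 = 0.0192 m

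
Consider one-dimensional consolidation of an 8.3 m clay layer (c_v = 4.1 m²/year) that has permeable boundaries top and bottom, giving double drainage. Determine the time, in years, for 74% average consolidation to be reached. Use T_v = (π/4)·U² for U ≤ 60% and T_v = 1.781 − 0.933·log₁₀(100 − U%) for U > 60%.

t ≈ 1.94 years

Drainage path length: H_d = H/2 = 4.15 m (double drainage).
U > 60%: T_v = 1.781 − 0.933·log₁₀(100 − 74) = 0.46083.
t = T_v·H_d²/c_v = 0.46083×4.15²/4.1 = 1.936 years.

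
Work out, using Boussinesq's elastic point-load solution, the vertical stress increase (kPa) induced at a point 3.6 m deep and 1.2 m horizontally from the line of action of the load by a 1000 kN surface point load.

Δσ_z ≈ 28.3 kPa

Boussinesq vertical stress below a point load on an elastic half-space:
Δσ_z = 3P/(2πz²) · [1 + (r/z)²]^(−5/2)
r/z = 1.2/3.6 = 0.33333; [1+(r/z)²]^(−5/2) = 0.76843.
Δσ_z = 3×1000/(2π×3.6²) × 0.76843 = 36.841 × 0.76843 = 28.31 kPa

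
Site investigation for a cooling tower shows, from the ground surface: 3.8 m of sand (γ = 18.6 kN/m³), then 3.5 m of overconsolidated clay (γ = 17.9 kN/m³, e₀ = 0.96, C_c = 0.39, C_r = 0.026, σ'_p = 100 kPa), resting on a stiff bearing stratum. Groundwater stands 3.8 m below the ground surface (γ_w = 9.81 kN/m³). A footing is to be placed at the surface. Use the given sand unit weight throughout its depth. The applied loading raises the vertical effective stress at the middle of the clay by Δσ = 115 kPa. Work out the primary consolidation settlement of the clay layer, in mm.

Mid-depth of clay below the ground surface: z = 3.8 + 3.5/2 = 5.55 m.
Total vertical stress at mid-clay: σ_v = 18.6×3.8 + 17.9×1.75 = 102 kPa.
Pore pressure: u = 9.81×(5.55 − 3.8) = 17.168 kPa.
Initial effective stress: σ'_0 = σ_v − u = 102 − 17.168 = 84.832 kPa.
Final effective stress: σ'_f = 84.832 + 115 = 199.83 kPa.
σ'_f = 199.83 > σ'_p = 100 kPa, so the stress path crosses the preconsolidation pressure — recompression up to σ'_p, then virgin compression beyond:
S_c = H/(1+e₀)·[C_r·log₁₀(σ'_p/σ'_0) + C_c·log₁₀(σ'_f/σ'_p)]
    = 3.5/1.96 × [0.026×log₁₀(100/84.832) + 0.39×log₁₀(199.83/100)]
    = 1.7857 × [0.0018574 + 0.11726] = 0.2127 m

S_c ≈ 213 mm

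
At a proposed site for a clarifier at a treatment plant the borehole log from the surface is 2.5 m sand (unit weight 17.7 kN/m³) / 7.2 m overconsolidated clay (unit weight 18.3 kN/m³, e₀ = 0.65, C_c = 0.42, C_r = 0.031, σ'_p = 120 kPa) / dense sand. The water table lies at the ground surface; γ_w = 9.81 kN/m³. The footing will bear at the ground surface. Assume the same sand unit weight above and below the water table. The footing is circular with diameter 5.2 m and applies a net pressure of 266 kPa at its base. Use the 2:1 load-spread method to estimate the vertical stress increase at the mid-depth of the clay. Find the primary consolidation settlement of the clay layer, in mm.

S_c ≈ 44.1 mm

Mid-depth of clay below the ground surface: z = 2.5 + 7.2/2 = 6.1 m.
Total vertical stress at mid-clay: σ_v = 17.7×2.5 + 18.3×3.6 = 110.13 kPa.
Pore pressure: u = 9.81×(6.1 − 0) = 59.841 kPa.
Initial effective stress: σ'_0 = σ_v − u = 110.13 − 59.841 = 50.289 kPa.
Stress increase at mid-clay by the 2:1 spreading method:
Δσ ≈ qD²/(D+z)² = 266×5.2²/(5.2+6.1)² = 56.329 kPa
Final effective stress: σ'_f = 50.289 + 56.329 = 106.62 kPa.
σ'_f = 106.62 ≤ σ'_p = 120 kPa, so the clay remains overconsolidated and only the recompression index applies:
S_c = C_r·H/(1+e₀)·log₁₀(σ'_f/σ'_0) = 0.031×7.2/1.65×log₁₀(106.62/50.289)
    = 0.13527 × 0.32637 = 0.04415 m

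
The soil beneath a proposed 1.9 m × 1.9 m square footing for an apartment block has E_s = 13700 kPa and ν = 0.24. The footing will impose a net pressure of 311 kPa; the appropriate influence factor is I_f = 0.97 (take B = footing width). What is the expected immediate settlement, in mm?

Immediate (elastic) settlement: S_e = q·B·(1−ν²)/E_s · I_f.
S_e = 311 × 1.9 × (1 − 0.24²) / 13700 × 0.97
    = 311 × 1.9 × 0.9424 / 13700 × 0.97
    = 0.03943 m = 39.43 mm

S_e ≈ 39.4 mm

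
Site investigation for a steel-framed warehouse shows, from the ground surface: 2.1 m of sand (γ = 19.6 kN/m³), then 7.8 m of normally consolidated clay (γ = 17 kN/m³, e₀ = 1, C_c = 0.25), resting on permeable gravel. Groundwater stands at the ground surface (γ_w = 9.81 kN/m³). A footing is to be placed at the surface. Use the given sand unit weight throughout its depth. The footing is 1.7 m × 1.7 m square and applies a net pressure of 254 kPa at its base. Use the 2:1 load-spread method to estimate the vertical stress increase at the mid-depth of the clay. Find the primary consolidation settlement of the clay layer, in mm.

S_c ≈ 96.1 mm

Mid-depth of clay below the ground surface: z = 2.1 + 7.8/2 = 6 m.
Total vertical stress at mid-clay: σ_v = 19.6×2.1 + 17×3.9 = 107.46 kPa.
Pore pressure: u = 9.81×(6 − 0) = 58.86 kPa.
Initial effective stress: σ'_0 = σ_v − u = 107.46 − 58.86 = 48.6 kPa.
Stress increase at mid-clay by the 2:1 spreading method:
Δσ = qBL/((B+z)(L+z)) = 254×1.7×1.7/((1.7+6)(1.7+6)) = 12.381 kPa
Final effective stress: σ'_f = σ'_0 + Δσ = 48.6 + 12.381 = 60.981 kPa.
Normally consolidated clay, so the full stress increment lies on the virgin compression line:
S_c = C_c·H/(1+e₀)·log₁₀(σ'_f/σ'_0) = 0.25×7.8/(1+1)×log₁₀(60.981/48.6)
    = 0.975 × 0.098558 = 0.09609 m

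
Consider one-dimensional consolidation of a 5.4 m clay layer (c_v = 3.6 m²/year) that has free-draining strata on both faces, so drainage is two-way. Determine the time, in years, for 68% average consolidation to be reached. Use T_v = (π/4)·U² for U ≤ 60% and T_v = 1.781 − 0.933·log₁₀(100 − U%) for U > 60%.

t ≈ 0.763 years

Drainage path length: H_d = H/2 = 2.7 m (double drainage).
U > 60%: T_v = 1.781 − 0.933·log₁₀(100 − 68) = 0.3767.
t = T_v·H_d²/c_v = 0.3767×2.7²/3.6 = 0.7628 years.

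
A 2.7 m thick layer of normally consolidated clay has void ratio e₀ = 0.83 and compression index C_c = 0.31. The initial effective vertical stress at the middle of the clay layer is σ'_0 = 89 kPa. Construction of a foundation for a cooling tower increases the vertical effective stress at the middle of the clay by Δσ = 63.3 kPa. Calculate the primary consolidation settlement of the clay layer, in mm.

S_c ≈ 107 mm

Final effective stress: σ'_f = σ'_0 + Δσ = 89 + 63.3 = 152.3 kPa.
Normally consolidated clay, so the full stress increment lies on the virgin compression line:
S_c = C_c·H/(1+e₀)·log₁₀(σ'_f/σ'_0) = 0.31×2.7/(1+0.83)×log₁₀(152.3/89)
    = 0.45738 × 0.23331 = 0.1067 m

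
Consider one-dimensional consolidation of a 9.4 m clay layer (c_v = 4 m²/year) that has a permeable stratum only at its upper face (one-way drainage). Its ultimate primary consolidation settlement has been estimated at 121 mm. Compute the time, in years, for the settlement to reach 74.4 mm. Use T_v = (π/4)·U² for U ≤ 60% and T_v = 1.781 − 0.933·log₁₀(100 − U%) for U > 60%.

t ≈ 6.66 years

Drainage path length: H_d = H = 9.4 m (single drainage).
U = S(t)/S_ult = 74.4/121 = 0.6149.
U > 60%: T_v = 1.781 − 0.933·log₁₀(100 − 61.488) = 0.30163.
t = T_v·H_d²/c_v = 0.30163×9.4²/4 = 6.663 years.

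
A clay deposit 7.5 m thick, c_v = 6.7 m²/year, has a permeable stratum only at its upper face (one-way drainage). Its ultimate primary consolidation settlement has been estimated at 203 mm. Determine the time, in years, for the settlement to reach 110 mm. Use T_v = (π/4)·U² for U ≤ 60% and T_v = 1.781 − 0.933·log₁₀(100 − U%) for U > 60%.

t ≈ 1.94 years

Drainage path length: H_d = H = 7.5 m (single drainage).
U = S(t)/S_ult = 110/203 = 0.5419.
U ≤ 60%: T_v = (π/4)·U² = (π/4)×0.54187² = 0.23061.
t = T_v·H_d²/c_v = 0.23061×7.5²/6.7 = 1.936 years.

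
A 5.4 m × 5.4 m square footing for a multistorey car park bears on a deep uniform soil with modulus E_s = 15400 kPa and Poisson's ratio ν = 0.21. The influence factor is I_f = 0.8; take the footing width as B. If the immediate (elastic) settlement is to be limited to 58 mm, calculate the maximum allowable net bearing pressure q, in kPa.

q ≈ 216 kPa

S_e = q·B·(1−ν²)/E_s · I_f  ⇒  q = S_e·E_s / (B·(1−ν²)·I_f).
q = 0.058 × 15400 / (5.4 × 0.9559 × 0.8) = 216.3 kPa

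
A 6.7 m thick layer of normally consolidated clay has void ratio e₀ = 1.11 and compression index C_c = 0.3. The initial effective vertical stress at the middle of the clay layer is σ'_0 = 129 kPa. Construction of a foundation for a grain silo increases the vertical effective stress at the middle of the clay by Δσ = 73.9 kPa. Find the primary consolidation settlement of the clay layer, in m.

Final effective stress: σ'_f = σ'_0 + Δσ = 129 + 73.9 = 202.9 kPa.
Normally consolidated clay, so the full stress increment lies on the virgin compression line:
S_c = C_c·H/(1+e₀)·log₁₀(σ'_f/σ'_0) = 0.3×6.7/(1+1.11)×log₁₀(202.9/129)
    = 0.95261 × 0.19669 = 0.1874 m

S_c ≈ 0.187 m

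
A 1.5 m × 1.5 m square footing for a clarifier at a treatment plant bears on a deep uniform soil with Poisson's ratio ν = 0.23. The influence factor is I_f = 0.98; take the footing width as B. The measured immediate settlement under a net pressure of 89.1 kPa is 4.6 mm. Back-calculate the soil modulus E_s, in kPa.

E_s ≈ 27000 kPa

S_e = q·B·(1−ν²)/E_s · I_f  ⇒  E_s = q·B·(1−ν²)·I_f / S_e.
E_s = 89.1 × 1.5 × 0.9471 × 0.98 / 0.0046 = 26970 kPa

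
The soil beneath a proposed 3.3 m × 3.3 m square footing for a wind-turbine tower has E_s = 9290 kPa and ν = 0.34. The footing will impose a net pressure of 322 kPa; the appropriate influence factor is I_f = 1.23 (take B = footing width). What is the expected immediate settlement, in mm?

S_e ≈ 124 mm

Immediate (elastic) settlement: S_e = q·B·(1−ν²)/E_s · I_f.
S_e = 322 × 3.3 × (1 − 0.34²) / 9290 × 1.23
    = 322 × 3.3 × 0.8844 / 9290 × 1.23
    = 0.1244 m = 124.4 mm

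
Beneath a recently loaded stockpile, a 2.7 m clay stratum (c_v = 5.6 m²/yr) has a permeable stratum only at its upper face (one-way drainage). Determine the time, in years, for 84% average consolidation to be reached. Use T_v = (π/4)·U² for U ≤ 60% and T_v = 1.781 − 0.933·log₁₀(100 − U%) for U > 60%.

Drainage path length: H_d = H = 2.7 m (single drainage).
U > 60%: T_v = 1.781 − 0.933·log₁₀(100 − 84) = 0.65756.
t = T_v·H_d²/c_v = 0.65756×2.7²/5.6 = 0.856 years.

t ≈ 0.856 years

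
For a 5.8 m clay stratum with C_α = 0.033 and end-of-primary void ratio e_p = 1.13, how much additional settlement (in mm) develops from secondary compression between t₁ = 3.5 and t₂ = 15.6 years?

S_s ≈ 58.3 mm

Secondary compression: S_s = C_α·H/(1+e_p)·log₁₀(t₂/t₁)
S_s = 0.033×5.8/(1+1.13)×log₁₀(15.6/3.5)
    = 0.08986 × 0.6491 = 0.05832 m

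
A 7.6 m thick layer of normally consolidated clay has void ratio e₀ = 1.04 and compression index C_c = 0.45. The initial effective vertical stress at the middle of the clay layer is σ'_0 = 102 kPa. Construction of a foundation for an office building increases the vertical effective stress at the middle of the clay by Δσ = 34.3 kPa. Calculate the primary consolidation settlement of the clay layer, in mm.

Final effective stress: σ'_f = σ'_0 + Δσ = 102 + 34.3 = 136.3 kPa.
Normally consolidated clay, so the full stress increment lies on the virgin compression line:
S_c = C_c·H/(1+e₀)·log₁₀(σ'_f/σ'_0) = 0.45×7.6/(1+1.04)×log₁₀(136.3/102)
    = 1.6765 × 0.1259 = 0.2111 m

S_c ≈ 211 mm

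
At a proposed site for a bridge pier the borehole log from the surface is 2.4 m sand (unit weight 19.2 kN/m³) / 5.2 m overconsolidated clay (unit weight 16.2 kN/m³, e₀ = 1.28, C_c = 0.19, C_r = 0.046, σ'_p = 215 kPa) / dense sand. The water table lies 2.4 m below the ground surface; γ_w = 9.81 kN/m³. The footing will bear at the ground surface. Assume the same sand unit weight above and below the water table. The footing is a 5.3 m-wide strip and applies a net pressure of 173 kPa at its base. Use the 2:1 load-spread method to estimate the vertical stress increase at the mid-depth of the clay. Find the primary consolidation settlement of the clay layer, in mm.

Mid-depth of clay below the ground surface: z = 2.4 + 5.2/2 = 5 m.
Total vertical stress at mid-clay: σ_v = 19.2×2.4 + 16.2×2.6 = 88.2 kPa.
Pore pressure: u = 9.81×(5 − 2.4) = 25.506 kPa.
Initial effective stress: σ'_0 = σ_v − u = 88.2 − 25.506 = 62.694 kPa.
Stress increase at mid-clay by the 2:1 spreading method:
Δσ = qB/(B+z) = 173×5.3/(5.3+5) = 89.019 kPa
Final effective stress: σ'_f = 62.694 + 89.019 = 151.71 kPa.
σ'_f = 151.71 ≤ σ'_p = 215 kPa, so the clay remains overconsolidated and only the recompression index applies:
S_c = C_r·H/(1+e₀)·log₁₀(σ'_f/σ'_0) = 0.046×5.2/2.28×log₁₀(151.71/62.694)
    = 0.10491 × 0.38379 = 0.04026 m

S_c ≈ 40.3 mm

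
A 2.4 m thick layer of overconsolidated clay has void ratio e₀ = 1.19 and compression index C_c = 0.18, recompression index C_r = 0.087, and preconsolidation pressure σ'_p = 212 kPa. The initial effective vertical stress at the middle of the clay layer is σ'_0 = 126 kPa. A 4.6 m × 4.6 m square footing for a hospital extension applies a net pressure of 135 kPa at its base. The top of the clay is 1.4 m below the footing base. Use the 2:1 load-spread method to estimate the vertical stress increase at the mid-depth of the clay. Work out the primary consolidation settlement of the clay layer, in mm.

S_c ≈ 15 mm

Mid-depth of clay below the footing base: z = 1.4 + 2.4/2 = 2.6 m.
Stress increase at mid-clay by the 2:1 spreading method:
Δσ = qBL/((B+z)(L+z)) = 135×4.6×4.6/((4.6+2.6)(4.6+2.6)) = 55.104 kPa
Final effective stress: σ'_f = 126 + 55.104 = 181.1 kPa.
σ'_f = 181.1 ≤ σ'_p = 212 kPa, so the clay remains overconsolidated and only the recompression index applies:
S_c = C_r·H/(1+e₀)·log₁₀(σ'_f/σ'_0) = 0.087×2.4/2.19×log₁₀(181.1/126)
    = 0.095343 × 0.15755 = 0.01502 m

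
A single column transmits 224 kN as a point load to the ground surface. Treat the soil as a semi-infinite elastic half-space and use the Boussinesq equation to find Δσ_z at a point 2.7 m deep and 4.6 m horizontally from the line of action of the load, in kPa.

Δσ_z ≈ 0.488 kPa

Boussinesq vertical stress below a point load on an elastic half-space:
Δσ_z = 3P/(2πz²) · [1 + (r/z)²]^(−5/2)
r/z = 4.6/2.7 = 1.7037; [1+(r/z)²]^(−5/2) = 0.033236.
Δσ_z = 3×224/(2π×2.7²) × 0.033236 = 14.671 × 0.033236 = 0.4876 kPa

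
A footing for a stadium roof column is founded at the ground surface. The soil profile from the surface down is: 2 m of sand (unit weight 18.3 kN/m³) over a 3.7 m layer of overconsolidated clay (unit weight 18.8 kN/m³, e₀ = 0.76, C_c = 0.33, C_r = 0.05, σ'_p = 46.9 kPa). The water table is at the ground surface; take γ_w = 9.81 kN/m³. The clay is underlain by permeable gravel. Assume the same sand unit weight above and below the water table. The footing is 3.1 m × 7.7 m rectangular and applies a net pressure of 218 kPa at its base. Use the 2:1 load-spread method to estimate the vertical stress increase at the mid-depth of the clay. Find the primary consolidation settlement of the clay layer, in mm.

S_c ≈ 239 mm

Mid-depth of clay below the ground surface: z = 2 + 3.7/2 = 3.85 m.
Total vertical stress at mid-clay: σ_v = 18.3×2 + 18.8×1.85 = 71.38 kPa.
Pore pressure: u = 9.81×(3.85 − 0) = 37.769 kPa.
Initial effective stress: σ'_0 = σ_v − u = 71.38 − 37.769 = 33.611 kPa.
Stress increase at mid-clay by the 2:1 spreading method:
Δσ = qBL/((B+z)(L+z)) = 218×3.1×7.7/((3.1+3.85)(7.7+3.85)) = 64.825 kPa
Final effective stress: σ'_f = 33.611 + 64.825 = 98.436 kPa.
σ'_f = 98.436 > σ'_p = 46.9 kPa, so the stress path crosses the preconsolidation pressure — recompression up to σ'_p, then virgin compression beyond:
S_c = H/(1+e₀)·[C_r·log₁₀(σ'_p/σ'_0) + C_c·log₁₀(σ'_f/σ'_p)]
    = 3.7/1.76 × [0.05×log₁₀(46.9/33.611) + 0.33×log₁₀(98.436/46.9)]
    = 2.1023 × [0.0072346 + 0.10625] = 0.2386 m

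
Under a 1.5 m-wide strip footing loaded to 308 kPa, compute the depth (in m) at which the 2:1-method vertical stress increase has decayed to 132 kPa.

z ≈ 2 m

2:1 spreading — at depth z the loaded area has grown by z in each plan dimension:
qB/(B+z) = Δσ_z ⇒ z = qB/Δσ_z − B = 308×1.5/132 − 1.5 = 2 m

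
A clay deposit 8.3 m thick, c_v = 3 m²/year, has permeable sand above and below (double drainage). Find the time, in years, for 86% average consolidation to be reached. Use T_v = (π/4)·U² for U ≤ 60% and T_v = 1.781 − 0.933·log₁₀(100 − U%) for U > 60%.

Drainage path length: H_d = H/2 = 4.15 m (double drainage).
U > 60%: T_v = 1.781 − 0.933·log₁₀(100 − 86) = 0.71166.
t = T_v·H_d²/c_v = 0.71166×4.15²/3 = 4.086 years.

t ≈ 4.09 years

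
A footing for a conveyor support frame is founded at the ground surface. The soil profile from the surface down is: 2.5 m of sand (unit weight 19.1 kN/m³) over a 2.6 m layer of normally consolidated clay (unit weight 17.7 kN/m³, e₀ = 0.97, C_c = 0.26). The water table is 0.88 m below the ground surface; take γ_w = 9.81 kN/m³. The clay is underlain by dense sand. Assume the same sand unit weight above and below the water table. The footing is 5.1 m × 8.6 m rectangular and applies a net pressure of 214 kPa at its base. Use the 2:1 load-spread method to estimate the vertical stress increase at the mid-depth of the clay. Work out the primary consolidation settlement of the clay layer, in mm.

Mid-depth of clay below the ground surface: z = 2.5 + 2.6/2 = 3.8 m.
Total vertical stress at mid-clay: σ_v = 19.1×2.5 + 17.7×1.3 = 70.76 kPa.
Pore pressure: u = 9.81×(3.8 − 0.88) = 28.645 kPa.
Initial effective stress: σ'_0 = σ_v − u = 70.76 − 28.645 = 42.115 kPa.
Stress increase at mid-clay by the 2:1 spreading method:
Δσ = qBL/((B+z)(L+z)) = 214×5.1×8.6/((5.1+3.8)(8.6+3.8)) = 85.049 kPa
Final effective stress: σ'_f = σ'_0 + Δσ = 42.115 + 85.049 = 127.16 kPa.
Normally consolidated clay, so the full stress increment lies on the virgin compression line:
S_c = C_c·H/(1+e₀)·log₁₀(σ'_f/σ'_0) = 0.26×2.6/(1+0.97)×log₁₀(127.16/42.115)
    = 0.34315 × 0.47991 = 0.1647 m

S_c ≈ 165 mm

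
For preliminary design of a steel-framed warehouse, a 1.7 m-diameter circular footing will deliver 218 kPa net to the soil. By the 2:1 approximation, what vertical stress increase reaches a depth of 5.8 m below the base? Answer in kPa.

Δσ_z ≈ 11.2 kPa

By the 2:1 method the load spreads at 1 horizontal : 2 vertical, so at depth z the loaded area has grown by z in each plan dimension:
Δσ ≈ qD²/(D+z)² = 218×1.7²/(1.7+5.8)² = 11.2 kPa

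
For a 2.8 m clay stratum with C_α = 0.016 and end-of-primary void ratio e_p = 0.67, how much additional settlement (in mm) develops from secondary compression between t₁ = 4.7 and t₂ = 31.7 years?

Secondary compression: S_s = C_α·H/(1+e_p)·log₁₀(t₂/t₁)
S_s = 0.016×2.8/(1+0.67)×log₁₀(31.7/4.7)
    = 0.02683 × 0.829 = 0.02224 m

S_s ≈ 22.2 mm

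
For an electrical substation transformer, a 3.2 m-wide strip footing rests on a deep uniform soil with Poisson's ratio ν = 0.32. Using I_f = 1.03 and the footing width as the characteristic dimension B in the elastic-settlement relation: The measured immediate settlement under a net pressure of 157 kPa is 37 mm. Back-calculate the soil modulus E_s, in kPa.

S_e = q·B·(1−ν²)/E_s · I_f  ⇒  E_s = q·B·(1−ν²)·I_f / S_e.
E_s = 157 × 3.2 × 0.8976 × 1.03 / 0.037 = 12550 kPa

E_s ≈ 12600 kPa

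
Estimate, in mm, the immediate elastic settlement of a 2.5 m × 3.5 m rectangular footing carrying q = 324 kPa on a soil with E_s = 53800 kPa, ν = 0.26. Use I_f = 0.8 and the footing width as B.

Immediate (elastic) settlement: S_e = q·B·(1−ν²)/E_s · I_f.
S_e = 324 × 2.5 × (1 − 0.26²) / 53800 × 0.8
    = 324 × 2.5 × 0.9324 / 53800 × 0.8
    = 0.01123 m = 11.23 mm

S_e ≈ 11.2 mm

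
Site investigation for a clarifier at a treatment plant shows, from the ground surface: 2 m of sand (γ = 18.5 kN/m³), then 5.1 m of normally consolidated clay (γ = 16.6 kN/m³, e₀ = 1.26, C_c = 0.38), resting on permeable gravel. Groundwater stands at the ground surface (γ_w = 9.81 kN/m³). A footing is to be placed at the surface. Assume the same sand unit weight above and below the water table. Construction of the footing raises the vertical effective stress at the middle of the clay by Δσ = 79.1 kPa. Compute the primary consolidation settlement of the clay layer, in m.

Mid-depth of clay below the ground surface: z = 2 + 5.1/2 = 4.55 m.
Total vertical stress at mid-clay: σ_v = 18.5×2 + 16.6×2.55 = 79.33 kPa.
Pore pressure: u = 9.81×(4.55 − 0) = 44.636 kPa.
Initial effective stress: σ'_0 = σ_v − u = 79.33 − 44.636 = 34.694 kPa.
Final effective stress: σ'_f = σ'_0 + Δσ = 34.694 + 79.1 = 113.79 kPa.
Normally consolidated clay, so the full stress increment lies on the virgin compression line:
S_c = C_c·H/(1+e₀)·log₁₀(σ'_f/σ'_0) = 0.38×5.1/(1+1.26)×log₁₀(113.79/34.694)
    = 0.85752 × 0.51585 = 0.4424 m

S_c ≈ 0.442 m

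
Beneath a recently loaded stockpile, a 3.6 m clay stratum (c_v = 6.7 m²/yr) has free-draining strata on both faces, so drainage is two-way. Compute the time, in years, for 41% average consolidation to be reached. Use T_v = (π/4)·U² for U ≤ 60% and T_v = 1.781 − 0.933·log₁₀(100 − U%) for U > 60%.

t ≈ 0.0638 years

Drainage path length: H_d = H/2 = 1.8 m (double drainage).
U ≤ 60%: T_v = (π/4)·U² = (π/4)×0.41² = 0.13203.
t = T_v·H_d²/c_v = 0.13203×1.8²/6.7 = 0.06385 years.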